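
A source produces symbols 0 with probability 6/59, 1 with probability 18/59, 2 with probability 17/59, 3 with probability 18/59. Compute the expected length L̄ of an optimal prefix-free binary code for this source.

2 bits/symbol

Repeatedly combine the two least-probable nodes; the expected code length is the sum of the merged weights.
merge 6/59 + 17/59 → 23/59
merge 18/59 + 18/59 → 36/59
merge 23/59 + 36/59 → 1
L = 23/59 + 36/59 + 1 = 2 bits/symbol.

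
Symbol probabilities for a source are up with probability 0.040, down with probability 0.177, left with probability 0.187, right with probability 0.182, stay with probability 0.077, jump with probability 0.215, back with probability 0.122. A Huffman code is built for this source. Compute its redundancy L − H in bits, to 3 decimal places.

0.056 bits

Entropy H = −Σ p log₂ p ≈ 2.6595 bits.
Huffman merges: 1/25+77/1000→117/1000; 117/1000+61/500→239/1000; 177/1000+91/500→359/1000; 187/1000+43/200→201/500; 239/1000+359/1000→299/500; 201/500+299/500→1. L = 543/200 ≈ 2.7150.
L − H = 2.7150 − 2.6595 = 0.056 bits.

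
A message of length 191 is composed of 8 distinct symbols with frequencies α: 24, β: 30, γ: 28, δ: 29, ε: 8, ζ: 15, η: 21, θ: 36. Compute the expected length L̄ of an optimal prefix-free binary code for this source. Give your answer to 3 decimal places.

Probabilities are the counts divided by 191.
Repeatedly combine the two least-probable nodes; the expected code length is the sum of the merged weights.
merge 8/191 + 15/191 → 23/191
merge 21/191 + 23/191 → 44/191
merge 24/191 + 28/191 → 52/191
merge 29/191 + 30/191 → 59/191
merge 36/191 + 44/191 → 80/191
merge 52/191 + 59/191 → 111/191
merge 80/191 + 111/191 → 1
L = 23/191 + 44/191 + 52/191 + 59/191 + 80/191 + 111/191 + 1 = 560/191 ≈ 2.932 bits/symbol.

2.932 bits/symbol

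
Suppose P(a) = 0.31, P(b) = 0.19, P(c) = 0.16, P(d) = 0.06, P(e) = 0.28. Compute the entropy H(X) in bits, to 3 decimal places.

2.160 bits

H = −Σ pᵢ log₂ pᵢ.
−0.31·log₂(0.31) = 0.5238
−0.19·log₂(0.19) = 0.4552
−0.16·log₂(0.16) = 0.4230
−0.06·log₂(0.06) = 0.2435
−0.28·log₂(0.28) = 0.5142
Sum ≈ 2.1598 → 2.160 bits.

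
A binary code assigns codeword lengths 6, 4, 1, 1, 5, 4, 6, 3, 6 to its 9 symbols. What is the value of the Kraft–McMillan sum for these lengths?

1.328125

With common denominator 2^6 = 64: Σ 2^(−ℓᵢ) = 1/64 + 4/64 + 32/64 + 32/64 + 2/64 + 4/64 + 1/64 + 8/64 + 1/64 = 85/64 = 1.328125.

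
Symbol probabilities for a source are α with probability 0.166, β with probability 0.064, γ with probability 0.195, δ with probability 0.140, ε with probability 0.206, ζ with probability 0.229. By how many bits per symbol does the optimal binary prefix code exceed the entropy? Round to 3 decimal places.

Entropy H = −Σ p log₂ p ≈ 2.4974 bits.
Huffman merges: 8/125+7/50→51/250; 83/500+39/200→361/1000; 51/250+103/500→41/100; 229/1000+361/1000→59/100; 41/100+59/100→1. L = 513/200 ≈ 2.5650.
L − H = 2.5650 − 2.4974 = 0.068 bits.

0.068 bits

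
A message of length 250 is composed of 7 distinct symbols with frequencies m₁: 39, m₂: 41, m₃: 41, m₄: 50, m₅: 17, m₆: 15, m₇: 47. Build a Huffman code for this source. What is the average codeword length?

Probabilities are the counts divided by 250.
Repeatedly combine the two least-probable nodes; the expected code length is the sum of the merged weights.
merge 3/50 + 17/250 → 16/125
merge 16/125 + 39/250 → 71/250
merge 41/250 + 41/250 → 41/125
merge 47/250 + 1/5 → 97/250
merge 71/250 + 41/125 → 153/250
merge 97/250 + 153/250 → 1
L = 16/125 + 71/250 + 41/125 + 97/250 + 153/250 + 1 = 137/50 = 2.74 bits/symbol.

2.74 bits/symbol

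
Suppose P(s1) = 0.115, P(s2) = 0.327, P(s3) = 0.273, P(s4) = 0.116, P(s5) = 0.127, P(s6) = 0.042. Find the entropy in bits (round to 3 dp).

H = −Σ pᵢ log₂ pᵢ.
−0.115·log₂(0.115) = 0.3588
−0.327·log₂(0.327) = 0.5273
−0.273·log₂(0.273) = 0.5113
−0.116·log₂(0.116) = 0.3605
−0.127·log₂(0.127) = 0.3781
−0.042·log₂(0.042) = 0.1921
Sum ≈ 2.3282 → 2.328 bits.

2.328 bits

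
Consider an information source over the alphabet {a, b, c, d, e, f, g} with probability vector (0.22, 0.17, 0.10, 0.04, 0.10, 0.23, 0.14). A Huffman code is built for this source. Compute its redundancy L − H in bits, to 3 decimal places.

Entropy H = −Σ p log₂ p ≈ 2.6501 bits.
Huffman merges: 1/25+1/10→7/50; 1/10+7/50→6/25; 7/50+17/100→31/100; 11/50+23/100→9/20; 6/25+31/100→11/20; 9/20+11/20→1. L = 269/100 ≈ 2.6900.
L − H = 2.6900 − 2.6501 = 0.040 bits.

0.040 bits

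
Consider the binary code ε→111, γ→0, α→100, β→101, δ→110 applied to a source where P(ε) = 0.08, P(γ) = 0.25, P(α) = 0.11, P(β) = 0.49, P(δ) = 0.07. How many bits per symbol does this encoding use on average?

L̄ = Σ pᵢ·ℓᵢ = 0.08·3 + 0.25·1 + 0.11·3 + 0.49·3 + 0.07·3 = 2.5 bits/symbol.

2.5 bits/symbol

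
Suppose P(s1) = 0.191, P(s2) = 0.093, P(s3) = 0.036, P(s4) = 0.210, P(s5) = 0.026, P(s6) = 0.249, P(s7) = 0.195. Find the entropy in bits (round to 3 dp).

H = −Σ pᵢ log₂ pᵢ.
−0.191·log₂(0.191) = 0.4562
−0.093·log₂(0.093) = 0.3187
−0.036·log₂(0.036) = 0.1727
−0.210·log₂(0.210) = 0.4728
−0.026·log₂(0.026) = 0.1369
−0.249·log₂(0.249) = 0.4994
−0.195·log₂(0.195) = 0.4599
Sum ≈ 2.5166 → 2.517 bits.

2.517 bits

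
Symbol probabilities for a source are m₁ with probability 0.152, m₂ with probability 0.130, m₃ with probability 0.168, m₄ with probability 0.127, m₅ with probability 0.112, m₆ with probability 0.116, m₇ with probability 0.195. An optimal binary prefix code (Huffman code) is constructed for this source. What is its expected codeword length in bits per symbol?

2.805 bits/symbol

Repeatedly combine the two least-probable nodes; the expected code length is the sum of the merged weights.
merge 14/125 + 29/250 → 57/250
merge 127/1000 + 13/100 → 257/1000
merge 19/125 + 21/125 → 8/25
merge 39/200 + 57/250 → 423/1000
merge 257/1000 + 8/25 → 577/1000
merge 423/1000 + 577/1000 → 1
L = 57/250 + 257/1000 + 8/25 + 423/1000 + 577/1000 + 1 = 561/200 = 2.805 bits/symbol.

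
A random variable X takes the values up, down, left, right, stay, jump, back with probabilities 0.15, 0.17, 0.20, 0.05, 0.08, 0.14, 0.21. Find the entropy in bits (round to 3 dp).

2.687 bits

H = −Σ pᵢ log₂ pᵢ.
−0.15·log₂(0.15) = 0.4105
−0.17·log₂(0.17) = 0.4346
−0.20·log₂(0.20) = 0.4644
−0.05·log₂(0.05) = 0.2161
−0.08·log₂(0.08) = 0.2915
−0.14·log₂(0.14) = 0.3971
−0.21·log₂(0.21) = 0.4728
Sum ≈ 2.6871 → 2.687 bits.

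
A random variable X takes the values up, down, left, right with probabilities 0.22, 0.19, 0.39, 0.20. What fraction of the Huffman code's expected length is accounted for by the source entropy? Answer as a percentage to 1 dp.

96.5%

Entropy H = −Σ p log₂ p ≈ 1.9300 bits.
Huffman merges: 19/100+1/5→39/100; 11/50+39/100→61/100; 39/100+61/100→1. L = 2 ≈ 2.0000.
Efficiency = H/L = 1.9300/2.0000 = 96.5%.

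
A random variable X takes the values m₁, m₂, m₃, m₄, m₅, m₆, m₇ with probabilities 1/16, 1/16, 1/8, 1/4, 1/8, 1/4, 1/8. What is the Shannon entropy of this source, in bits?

Each probability is a power of 1/2, so log₂(1/p) is an integer.
H = Σ p·log₂(1/p) = 1/16·4 + 1/16·4 + 1/8·3 + 1/4·2 + 1/8·3 + 1/4·2 + 1/8·3 = 2.625 bits.

2.625 bits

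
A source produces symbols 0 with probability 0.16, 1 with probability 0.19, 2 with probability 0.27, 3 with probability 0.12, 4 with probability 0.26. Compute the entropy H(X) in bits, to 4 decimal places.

H = −Σ pᵢ log₂ pᵢ.
−0.16·log₂(0.16) = 0.4230
−0.19·log₂(0.19) = 0.4552
−0.27·log₂(0.27) = 0.5100
−0.12·log₂(0.12) = 0.3671
−0.26·log₂(0.26) = 0.5053
Sum ≈ 2.2606 → 2.2606 bits.

2.2606 bits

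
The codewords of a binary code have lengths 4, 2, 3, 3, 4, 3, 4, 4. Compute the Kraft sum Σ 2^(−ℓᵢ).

With common denominator 2^4 = 16: Σ 2^(−ℓᵢ) = 1/16 + 4/16 + 2/16 + 2/16 + 1/16 + 2/16 + 1/16 + 1/16 = 14/16 = 0.875.

0.875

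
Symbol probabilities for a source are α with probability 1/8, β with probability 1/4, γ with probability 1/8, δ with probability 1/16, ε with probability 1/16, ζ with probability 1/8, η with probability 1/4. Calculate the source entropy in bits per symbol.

2.625 bits

Each probability is a power of 1/2, so log₂(1/p) is an integer.
H = Σ p·log₂(1/p) = 1/8·3 + 1/4·2 + 1/8·3 + 1/16·4 + 1/16·4 + 1/8·3 + 1/4·2 = 2.625 bits.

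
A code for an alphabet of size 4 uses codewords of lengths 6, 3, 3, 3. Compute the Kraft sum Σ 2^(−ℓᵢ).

With common denominator 2^6 = 64: Σ 2^(−ℓᵢ) = 1/64 + 8/64 + 8/64 + 8/64 = 25/64 = 0.390625.

0.390625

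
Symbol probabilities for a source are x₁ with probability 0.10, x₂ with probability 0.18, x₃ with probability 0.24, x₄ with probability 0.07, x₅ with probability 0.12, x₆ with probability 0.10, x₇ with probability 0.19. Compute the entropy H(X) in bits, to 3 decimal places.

2.695 bits

H = −Σ pᵢ log₂ pᵢ.
−0.10·log₂(0.10) = 0.3322
−0.18·log₂(0.18) = 0.4453
−0.24·log₂(0.24) = 0.4941
−0.07·log₂(0.07) = 0.2686
−0.12·log₂(0.12) = 0.3671
−0.10·log₂(0.10) = 0.3322
−0.19·log₂(0.19) = 0.4552
Sum ≈ 2.6947 → 2.695 bits.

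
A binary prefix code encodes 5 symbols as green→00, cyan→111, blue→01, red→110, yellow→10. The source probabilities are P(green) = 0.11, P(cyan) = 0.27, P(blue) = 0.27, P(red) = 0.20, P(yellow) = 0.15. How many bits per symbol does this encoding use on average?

L̄ = Σ pᵢ·ℓᵢ = 0.11·2 + 0.27·3 + 0.27·2 + 0.20·3 + 0.15·2 = 2.47 bits/symbol.

2.47 bits/symbol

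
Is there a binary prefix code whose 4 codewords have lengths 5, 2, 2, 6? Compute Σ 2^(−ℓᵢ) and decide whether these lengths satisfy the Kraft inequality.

0.546875; yes

With common denominator 2^6 = 64: Σ 2^(−ℓᵢ) = 2/64 + 16/64 + 16/64 + 1/64 = 35/64 = 0.546875.
Kraft's inequality requires Σ ≤ 1; here Σ = 0.546875 ≤ 1, so such a prefix code exists.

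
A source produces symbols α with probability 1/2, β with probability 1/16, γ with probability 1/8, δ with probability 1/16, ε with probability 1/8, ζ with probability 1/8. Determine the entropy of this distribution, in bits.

2.125 bits

Each probability is a power of 1/2, so log₂(1/p) is an integer.
H = Σ p·log₂(1/p) = 1/2·1 + 1/16·4 + 1/8·3 + 1/16·4 + 1/8·3 + 1/8·3 = 2.125 bits.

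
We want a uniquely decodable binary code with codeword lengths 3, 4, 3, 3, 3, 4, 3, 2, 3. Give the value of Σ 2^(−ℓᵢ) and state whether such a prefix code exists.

1.125; no

With common denominator 2^4 = 16: Σ 2^(−ℓᵢ) = 2/16 + 1/16 + 2/16 + 2/16 + 2/16 + 1/16 + 2/16 + 4/16 + 2/16 = 18/16 = 1.125.
Kraft's inequality requires Σ ≤ 1; here Σ = 1.125 > 1, so no such prefix code exists.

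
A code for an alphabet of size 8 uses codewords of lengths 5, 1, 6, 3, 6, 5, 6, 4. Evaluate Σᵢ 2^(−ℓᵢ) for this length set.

With common denominator 2^6 = 64: Σ 2^(−ℓᵢ) = 2/64 + 32/64 + 1/64 + 8/64 + 1/64 + 2/64 + 1/64 + 4/64 = 51/64 = 0.796875.

0.796875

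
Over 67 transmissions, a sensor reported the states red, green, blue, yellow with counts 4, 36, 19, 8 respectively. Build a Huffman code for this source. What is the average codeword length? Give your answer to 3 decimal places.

Probabilities are the counts divided by 67.
Repeatedly combine the two least-probable nodes; the expected code length is the sum of the merged weights.
merge 4/67 + 8/67 → 12/67
merge 12/67 + 19/67 → 31/67
merge 31/67 + 36/67 → 1
L = 12/67 + 31/67 + 1 = 110/67 ≈ 1.642 bits/symbol.

1.642 bits/symbol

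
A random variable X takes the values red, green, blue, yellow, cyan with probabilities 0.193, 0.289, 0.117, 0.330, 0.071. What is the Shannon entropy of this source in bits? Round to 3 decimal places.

H = −Σ pᵢ log₂ pᵢ.
−0.193·log₂(0.193) = 0.4581
−0.289·log₂(0.289) = 0.5176
−0.117·log₂(0.117) = 0.3622
−0.330·log₂(0.330) = 0.5278
−0.071·log₂(0.071) = 0.2709
Sum ≈ 2.1365 → 2.137 bits.

2.137 bits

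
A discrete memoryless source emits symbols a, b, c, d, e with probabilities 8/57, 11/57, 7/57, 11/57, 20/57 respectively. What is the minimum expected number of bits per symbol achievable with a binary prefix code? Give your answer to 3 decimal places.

2.263 bits/symbol

Repeatedly combine the two least-probable nodes; the expected code length is the sum of the merged weights.
merge 7/57 + 8/57 → 5/19
merge 11/57 + 11/57 → 22/57
merge 5/19 + 20/57 → 35/57
merge 22/57 + 35/57 → 1
L = 5/19 + 22/57 + 35/57 + 1 = 43/19 ≈ 2.263 bits/symbol.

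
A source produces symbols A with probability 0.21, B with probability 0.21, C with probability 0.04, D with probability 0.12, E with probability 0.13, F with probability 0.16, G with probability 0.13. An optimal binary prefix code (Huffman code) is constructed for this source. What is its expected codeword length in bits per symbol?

Repeatedly combine the two least-probable nodes; the expected code length is the sum of the merged weights.
merge 1/25 + 3/25 → 4/25
merge 13/100 + 13/100 → 13/50
merge 4/25 + 4/25 → 8/25
merge 21/100 + 21/100 → 21/50
merge 13/50 + 8/25 → 29/50
merge 21/50 + 29/50 → 1
L = 4/25 + 13/50 + 8/25 + 21/50 + 29/50 + 1 = 137/50 = 2.74 bits/symbol.

2.74 bits/symbol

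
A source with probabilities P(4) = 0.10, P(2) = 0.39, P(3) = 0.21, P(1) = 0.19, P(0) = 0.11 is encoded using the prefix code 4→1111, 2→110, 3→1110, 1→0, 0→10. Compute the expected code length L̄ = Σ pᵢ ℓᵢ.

L̄ = Σ pᵢ·ℓᵢ = 0.10·4 + 0.39·3 + 0.21·4 + 0.19·1 + 0.11·2 = 2.82 bits/symbol.

2.82 bits/symbol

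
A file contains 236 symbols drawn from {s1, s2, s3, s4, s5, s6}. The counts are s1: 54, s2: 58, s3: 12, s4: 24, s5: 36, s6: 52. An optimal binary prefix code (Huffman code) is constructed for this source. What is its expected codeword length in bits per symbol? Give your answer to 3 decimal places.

2.458 bits/symbol

Probabilities are the counts divided by 236.
Repeatedly combine the two least-probable nodes; the expected code length is the sum of the merged weights.
merge 3/59 + 6/59 → 9/59
merge 9/59 + 9/59 → 18/59
merge 13/59 + 27/118 → 53/118
merge 29/118 + 18/59 → 65/118
merge 53/118 + 65/118 → 1
L = 9/59 + 18/59 + 53/118 + 65/118 + 1 = 145/59 ≈ 2.458 bits/symbol.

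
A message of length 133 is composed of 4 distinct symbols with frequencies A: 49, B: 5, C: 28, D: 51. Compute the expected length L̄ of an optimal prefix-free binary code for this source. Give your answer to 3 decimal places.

1.865 bits/symbol

Probabilities are the counts divided by 133.
Repeatedly combine the two least-probable nodes; the expected code length is the sum of the merged weights.
merge 5/133 + 4/19 → 33/133
merge 33/133 + 7/19 → 82/133
merge 51/133 + 82/133 → 1
L = 33/133 + 82/133 + 1 = 248/133 ≈ 1.865 bits/symbol.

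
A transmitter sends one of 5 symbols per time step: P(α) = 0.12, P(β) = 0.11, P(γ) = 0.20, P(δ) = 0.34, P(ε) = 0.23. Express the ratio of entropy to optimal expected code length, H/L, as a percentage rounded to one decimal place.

Entropy H = −Σ p log₂ p ≈ 2.1986 bits.
Huffman merges: 11/100+3/25→23/100; 1/5+23/100→43/100; 23/100+17/50→57/100; 43/100+57/100→1. L = 223/100 ≈ 2.2300.
Efficiency = H/L = 2.1986/2.2300 = 98.6%.

98.6%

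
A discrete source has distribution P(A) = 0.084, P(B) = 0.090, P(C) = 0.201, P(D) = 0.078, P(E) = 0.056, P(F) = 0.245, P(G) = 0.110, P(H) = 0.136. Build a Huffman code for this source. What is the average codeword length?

Repeatedly combine the two least-probable nodes; the expected code length is the sum of the merged weights.
merge 7/125 + 39/500 → 67/500
merge 21/250 + 9/100 → 87/500
merge 11/100 + 67/500 → 61/250
merge 17/125 + 87/500 → 31/100
merge 201/1000 + 61/250 → 89/200
merge 49/200 + 31/100 → 111/200
merge 89/200 + 111/200 → 1
L = 67/500 + 87/500 + 61/250 + 31/100 + 89/200 + 111/200 + 1 = 1431/500 = 2.862 bits/symbol.

2.862 bits/symbol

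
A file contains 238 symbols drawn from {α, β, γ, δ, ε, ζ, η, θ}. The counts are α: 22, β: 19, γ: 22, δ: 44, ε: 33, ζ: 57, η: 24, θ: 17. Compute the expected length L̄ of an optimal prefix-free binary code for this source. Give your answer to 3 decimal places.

2.912 bits/symbol

Probabilities are the counts divided by 238.
Repeatedly combine the two least-probable nodes; the expected code length is the sum of the merged weights.
merge 1/14 + 19/238 → 18/119
merge 11/119 + 11/119 → 22/119
merge 12/119 + 33/238 → 57/238
merge 18/119 + 22/119 → 40/119
merge 22/119 + 57/238 → 101/238
merge 57/238 + 40/119 → 137/238
merge 101/238 + 137/238 → 1
L = 18/119 + 22/119 + 57/238 + 40/119 + 101/238 + 137/238 + 1 = 99/34 ≈ 2.912 bits/symbol.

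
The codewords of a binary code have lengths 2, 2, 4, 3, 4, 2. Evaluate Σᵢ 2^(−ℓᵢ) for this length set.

1

With common denominator 2^4 = 16: Σ 2^(−ℓᵢ) = 4/16 + 4/16 + 1/16 + 2/16 + 1/16 + 4/16 = 16/16 = 1.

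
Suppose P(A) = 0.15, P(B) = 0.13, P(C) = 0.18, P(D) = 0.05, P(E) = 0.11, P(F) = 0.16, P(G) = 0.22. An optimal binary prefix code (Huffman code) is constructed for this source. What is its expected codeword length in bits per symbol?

2.76 bits/symbol

Repeatedly combine the two least-probable nodes; the expected code length is the sum of the merged weights.
merge 1/20 + 11/100 → 4/25
merge 13/100 + 3/20 → 7/25
merge 4/25 + 4/25 → 8/25
merge 9/50 + 11/50 → 2/5
merge 7/25 + 8/25 → 3/5
merge 2/5 + 3/5 → 1
L = 4/25 + 7/25 + 8/25 + 2/5 + 3/5 + 1 = 69/25 = 2.76 bits/symbol.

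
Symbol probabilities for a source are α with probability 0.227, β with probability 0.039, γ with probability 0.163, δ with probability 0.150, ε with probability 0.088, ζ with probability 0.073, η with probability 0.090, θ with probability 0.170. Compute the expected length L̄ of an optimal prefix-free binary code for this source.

2.885 bits/symbol

Repeatedly combine the two least-probable nodes; the expected code length is the sum of the merged weights.
merge 39/1000 + 73/1000 → 14/125
merge 11/125 + 9/100 → 89/500
merge 14/125 + 3/20 → 131/500
merge 163/1000 + 17/100 → 333/1000
merge 89/500 + 227/1000 → 81/200
merge 131/500 + 333/1000 → 119/200
merge 81/200 + 119/200 → 1
L = 14/125 + 89/500 + 131/500 + 333/1000 + 81/200 + 119/200 + 1 = 577/200 = 2.885 bits/symbol.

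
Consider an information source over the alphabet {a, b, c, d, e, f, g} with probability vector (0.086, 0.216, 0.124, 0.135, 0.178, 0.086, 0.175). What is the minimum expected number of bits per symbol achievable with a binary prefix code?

2.778 bits/symbol

Repeatedly combine the two least-probable nodes; the expected code length is the sum of the merged weights.
merge 43/500 + 43/500 → 43/250
merge 31/250 + 27/200 → 259/1000
merge 43/250 + 7/40 → 347/1000
merge 89/500 + 27/125 → 197/500
merge 259/1000 + 347/1000 → 303/500
merge 197/500 + 303/500 → 1
L = 43/250 + 259/1000 + 347/1000 + 197/500 + 303/500 + 1 = 1389/500 = 2.778 bits/symbol.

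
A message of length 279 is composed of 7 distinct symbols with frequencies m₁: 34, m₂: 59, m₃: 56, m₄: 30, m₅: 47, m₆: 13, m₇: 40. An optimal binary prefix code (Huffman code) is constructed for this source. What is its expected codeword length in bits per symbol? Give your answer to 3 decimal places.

Probabilities are the counts divided by 279.
Repeatedly combine the two least-probable nodes; the expected code length is the sum of the merged weights.
merge 13/279 + 10/93 → 43/279
merge 34/279 + 40/279 → 74/279
merge 43/279 + 47/279 → 10/31
merge 56/279 + 59/279 → 115/279
merge 74/279 + 10/31 → 164/279
merge 115/279 + 164/279 → 1
L = 43/279 + 74/279 + 10/31 + 115/279 + 164/279 + 1 = 85/31 ≈ 2.742 bits/symbol.

2.742 bits/symbol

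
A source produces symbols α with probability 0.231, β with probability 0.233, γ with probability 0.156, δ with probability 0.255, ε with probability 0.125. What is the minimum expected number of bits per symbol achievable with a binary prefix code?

2.281 bits/symbol

Repeatedly combine the two least-probable nodes; the expected code length is the sum of the merged weights.
merge 1/8 + 39/250 → 281/1000
merge 231/1000 + 233/1000 → 58/125
merge 51/200 + 281/1000 → 67/125
merge 58/125 + 67/125 → 1
L = 281/1000 + 58/125 + 67/125 + 1 = 2281/1000 = 2.281 bits/symbol.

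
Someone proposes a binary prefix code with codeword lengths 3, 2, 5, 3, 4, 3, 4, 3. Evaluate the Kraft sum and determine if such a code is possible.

0.90625; yes

With common denominator 2^5 = 32: Σ 2^(−ℓᵢ) = 4/32 + 8/32 + 1/32 + 4/32 + 2/32 + 4/32 + 2/32 + 4/32 = 29/32 = 0.90625.
Kraft's inequality requires Σ ≤ 1; here Σ = 0.90625 ≤ 1, so such a prefix code exists.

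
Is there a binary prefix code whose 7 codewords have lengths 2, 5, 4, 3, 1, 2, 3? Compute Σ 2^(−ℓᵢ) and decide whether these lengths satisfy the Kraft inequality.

1.34375; no

With common denominator 2^5 = 32: Σ 2^(−ℓᵢ) = 8/32 + 1/32 + 2/32 + 4/32 + 16/32 + 8/32 + 4/32 = 43/32 = 1.34375.
Kraft's inequality requires Σ ≤ 1; here Σ = 1.34375 > 1, so no such prefix code exists.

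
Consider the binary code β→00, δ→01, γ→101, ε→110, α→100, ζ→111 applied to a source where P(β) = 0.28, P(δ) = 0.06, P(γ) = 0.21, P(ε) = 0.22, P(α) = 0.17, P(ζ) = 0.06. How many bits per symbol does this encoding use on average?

2.66 bits/symbol

L̄ = Σ pᵢ·ℓᵢ = 0.28·2 + 0.06·2 + 0.21·3 + 0.22·3 + 0.17·3 + 0.06·3 = 2.66 bits/symbol.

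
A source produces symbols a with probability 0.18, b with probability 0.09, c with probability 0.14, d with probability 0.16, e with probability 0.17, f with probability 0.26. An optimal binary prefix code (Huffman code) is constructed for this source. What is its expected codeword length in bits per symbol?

Repeatedly combine the two least-probable nodes; the expected code length is the sum of the merged weights.
merge 9/100 + 7/50 → 23/100
merge 4/25 + 17/100 → 33/100
merge 9/50 + 23/100 → 41/100
merge 13/50 + 33/100 → 59/100
merge 41/100 + 59/100 → 1
L = 23/100 + 33/100 + 41/100 + 59/100 + 1 = 64/25 = 2.56 bits/symbol.

2.56 bits/symbol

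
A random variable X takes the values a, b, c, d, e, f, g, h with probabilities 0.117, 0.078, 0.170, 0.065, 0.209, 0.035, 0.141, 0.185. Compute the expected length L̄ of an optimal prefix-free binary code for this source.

Repeatedly combine the two least-probable nodes; the expected code length is the sum of the merged weights.
merge 7/200 + 13/200 → 1/10
merge 39/500 + 1/10 → 89/500
merge 117/1000 + 141/1000 → 129/500
merge 17/100 + 89/500 → 87/250
merge 37/200 + 209/1000 → 197/500
merge 129/500 + 87/250 → 303/500
merge 197/500 + 303/500 → 1
L = 1/10 + 89/500 + 129/500 + 87/250 + 197/500 + 303/500 + 1 = 721/250 = 2.884 bits/symbol.

2.884 bits/symbol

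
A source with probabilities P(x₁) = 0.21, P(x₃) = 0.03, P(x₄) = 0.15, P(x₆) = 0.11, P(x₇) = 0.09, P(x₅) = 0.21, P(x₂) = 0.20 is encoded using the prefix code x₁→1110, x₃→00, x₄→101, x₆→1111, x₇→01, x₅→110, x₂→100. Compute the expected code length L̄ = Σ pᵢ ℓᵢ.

L̄ = Σ pᵢ·ℓᵢ = 0.21·4 + 0.03·2 + 0.15·3 + 0.11·4 + 0.09·2 + 0.21·3 + 0.20·3 = 3.2 bits/symbol.

3.2 bits/symbol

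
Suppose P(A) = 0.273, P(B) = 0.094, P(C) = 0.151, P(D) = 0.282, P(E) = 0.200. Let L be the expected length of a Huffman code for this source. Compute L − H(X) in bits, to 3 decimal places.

Entropy H = −Σ p log₂ p ≈ 2.2232 bits.
Huffman merges: 47/500+151/1000→49/200; 1/5+49/200→89/200; 273/1000+141/500→111/200; 89/200+111/200→1. L = 449/200 ≈ 2.2450.
L − H = 2.2450 − 2.2232 = 0.022 bits.

0.022 bits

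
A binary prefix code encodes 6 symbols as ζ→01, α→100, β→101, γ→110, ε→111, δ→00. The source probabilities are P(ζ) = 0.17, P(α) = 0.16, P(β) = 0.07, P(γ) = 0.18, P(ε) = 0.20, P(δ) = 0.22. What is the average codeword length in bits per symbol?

L̄ = Σ pᵢ·ℓᵢ = 0.17·2 + 0.16·3 + 0.07·3 + 0.18·3 + 0.20·3 + 0.22·2 = 2.61 bits/symbol.

2.61 bits/symbol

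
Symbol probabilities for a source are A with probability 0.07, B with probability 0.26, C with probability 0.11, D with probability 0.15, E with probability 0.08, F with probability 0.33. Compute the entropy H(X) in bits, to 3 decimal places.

H = −Σ pᵢ log₂ pᵢ.
−0.07·log₂(0.07) = 0.2686
−0.26·log₂(0.26) = 0.5053
−0.11·log₂(0.11) = 0.3503
−0.15·log₂(0.15) = 0.4105
−0.08·log₂(0.08) = 0.2915
−0.33·log₂(0.33) = 0.5278
Sum ≈ 2.3540 → 2.354 bits.

2.354 bits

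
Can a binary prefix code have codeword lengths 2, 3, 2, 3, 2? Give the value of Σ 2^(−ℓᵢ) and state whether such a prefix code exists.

1; yes

With common denominator 2^3 = 8: Σ 2^(−ℓᵢ) = 2/8 + 1/8 + 2/8 + 1/8 + 2/8 = 8/8 = 1.
Kraft's inequality requires Σ ≤ 1; here Σ = 1 ≤ 1, so such a prefix code exists.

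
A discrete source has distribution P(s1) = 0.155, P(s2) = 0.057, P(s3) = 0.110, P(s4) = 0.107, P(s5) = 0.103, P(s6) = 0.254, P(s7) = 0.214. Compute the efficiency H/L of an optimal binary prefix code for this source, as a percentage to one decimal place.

Entropy H = −Σ p log₂ p ≈ 2.6637 bits.
Huffman merges: 57/1000+103/1000→4/25; 107/1000+11/100→217/1000; 31/200+4/25→63/200; 107/500+217/1000→431/1000; 127/500+63/200→569/1000; 431/1000+569/1000→1. L = 673/250 ≈ 2.6920.
Efficiency = H/L = 2.6637/2.6920 = 98.9%.

98.9%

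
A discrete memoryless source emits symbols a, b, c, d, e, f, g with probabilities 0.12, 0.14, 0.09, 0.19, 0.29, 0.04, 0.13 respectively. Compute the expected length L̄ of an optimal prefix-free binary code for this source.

Repeatedly combine the two least-probable nodes; the expected code length is the sum of the merged weights.
merge 1/25 + 9/100 → 13/100
merge 3/25 + 13/100 → 1/4
merge 13/100 + 7/50 → 27/100
merge 19/100 + 1/4 → 11/25
merge 27/100 + 29/100 → 14/25
merge 11/25 + 14/25 → 1
L = 13/100 + 1/4 + 27/100 + 11/25 + 14/25 + 1 = 53/20 = 2.65 bits/symbol.

2.65 bits/symbol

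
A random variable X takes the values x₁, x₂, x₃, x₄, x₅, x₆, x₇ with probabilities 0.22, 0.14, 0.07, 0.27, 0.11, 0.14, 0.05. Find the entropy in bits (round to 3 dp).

2.620 bits

H = −Σ pᵢ log₂ pᵢ.
−0.22·log₂(0.22) = 0.4806
−0.14·log₂(0.14) = 0.3971
−0.07·log₂(0.07) = 0.2686
−0.27·log₂(0.27) = 0.5100
−0.11·log₂(0.11) = 0.3503
−0.14·log₂(0.14) = 0.3971
−0.05·log₂(0.05) = 0.2161
Sum ≈ 2.6198 → 2.620 bits.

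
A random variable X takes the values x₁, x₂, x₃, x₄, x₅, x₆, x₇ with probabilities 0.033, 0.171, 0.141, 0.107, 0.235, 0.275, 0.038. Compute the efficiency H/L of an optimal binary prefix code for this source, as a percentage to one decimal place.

98.6%

Entropy H = −Σ p log₂ p ≈ 2.5240 bits.
Huffman merges: 33/1000+19/500→71/1000; 71/1000+107/1000→89/500; 141/1000+171/1000→39/125; 89/500+47/200→413/1000; 11/40+39/125→587/1000; 413/1000+587/1000→1. L = 2561/1000 ≈ 2.5610.
Efficiency = H/L = 2.5240/2.5610 = 98.6%.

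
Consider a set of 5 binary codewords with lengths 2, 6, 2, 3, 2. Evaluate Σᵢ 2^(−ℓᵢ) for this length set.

With common denominator 2^6 = 64: Σ 2^(−ℓᵢ) = 16/64 + 1/64 + 16/64 + 8/64 + 16/64 = 57/64 = 0.890625.

0.890625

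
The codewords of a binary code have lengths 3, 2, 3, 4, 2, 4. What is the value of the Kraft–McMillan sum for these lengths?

0.875

With common denominator 2^4 = 16: Σ 2^(−ℓᵢ) = 2/16 + 4/16 + 2/16 + 1/16 + 4/16 + 1/16 = 14/16 = 0.875.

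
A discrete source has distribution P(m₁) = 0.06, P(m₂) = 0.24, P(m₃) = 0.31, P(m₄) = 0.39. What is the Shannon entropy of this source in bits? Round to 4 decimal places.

H = −Σ pᵢ log₂ pᵢ.
−0.06·log₂(0.06) = 0.2435
−0.24·log₂(0.24) = 0.4941
−0.31·log₂(0.31) = 0.5238
−0.39·log₂(0.39) = 0.5298
Sum ≈ 1.7913 → 1.7913 bits.

1.7913 bits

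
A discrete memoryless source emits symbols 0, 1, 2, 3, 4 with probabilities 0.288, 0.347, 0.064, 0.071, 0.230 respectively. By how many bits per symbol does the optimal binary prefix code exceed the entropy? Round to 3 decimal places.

Entropy H = −Σ p log₂ p ≈ 2.0595 bits.
Huffman merges: 8/125+71/1000→27/200; 27/200+23/100→73/200; 36/125+347/1000→127/200; 73/200+127/200→1. L = 427/200 ≈ 2.1350.
L − H = 2.1350 − 2.0595 = 0.076 bits.

0.076 bits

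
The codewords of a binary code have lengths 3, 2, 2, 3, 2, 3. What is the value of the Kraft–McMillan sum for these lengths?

1.125

With common denominator 2^3 = 8: Σ 2^(−ℓᵢ) = 1/8 + 2/8 + 2/8 + 1/8 + 2/8 + 1/8 = 9/8 = 1.125.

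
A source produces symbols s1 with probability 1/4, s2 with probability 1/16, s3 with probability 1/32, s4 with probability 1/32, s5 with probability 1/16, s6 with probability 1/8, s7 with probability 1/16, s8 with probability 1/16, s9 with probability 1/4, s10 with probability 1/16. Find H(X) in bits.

Each probability is a power of 1/2, so log₂(1/p) is an integer.
H = Σ p·log₂(1/p) = 1/4·2 + 1/16·4 + 1/32·5 + 1/32·5 + 1/16·4 + 1/8·3 + 1/16·4 + 1/16·4 + 1/4·2 + 1/16·4 = 2.9375 bits.

2.9375 bits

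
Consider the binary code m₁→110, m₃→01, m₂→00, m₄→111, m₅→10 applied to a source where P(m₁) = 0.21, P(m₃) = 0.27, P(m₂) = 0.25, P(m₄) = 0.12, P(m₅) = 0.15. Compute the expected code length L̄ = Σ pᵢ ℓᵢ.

L̄ = Σ pᵢ·ℓᵢ = 0.21·3 + 0.27·2 + 0.25·2 + 0.12·3 + 0.15·2 = 2.33 bits/symbol.

2.33 bits/symbol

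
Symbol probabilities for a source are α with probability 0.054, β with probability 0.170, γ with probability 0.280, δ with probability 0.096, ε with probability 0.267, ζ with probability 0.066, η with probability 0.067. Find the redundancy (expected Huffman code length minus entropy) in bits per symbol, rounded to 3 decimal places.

0.036 bits

Entropy H = −Σ p log₂ p ≈ 2.5295 bits.
Huffman merges: 27/500+33/500→3/25; 67/1000+12/125→163/1000; 3/25+163/1000→283/1000; 17/100+267/1000→437/1000; 7/25+283/1000→563/1000; 437/1000+563/1000→1. L = 1283/500 ≈ 2.5660.
L − H = 2.5660 − 2.5295 = 0.036 bits.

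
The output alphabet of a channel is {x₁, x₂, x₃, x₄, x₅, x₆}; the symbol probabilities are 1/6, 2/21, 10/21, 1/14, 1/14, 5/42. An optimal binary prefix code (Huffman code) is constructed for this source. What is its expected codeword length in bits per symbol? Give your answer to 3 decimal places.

Repeatedly combine the two least-probable nodes; the expected code length is the sum of the merged weights.
merge 1/14 + 1/14 → 1/7
merge 2/21 + 5/42 → 3/14
merge 1/7 + 1/6 → 13/42
merge 3/14 + 13/42 → 11/21
merge 10/21 + 11/21 → 1
L = 1/7 + 3/14 + 13/42 + 11/21 + 1 = 46/21 ≈ 2.190 bits/symbol.

2.190 bits/symbol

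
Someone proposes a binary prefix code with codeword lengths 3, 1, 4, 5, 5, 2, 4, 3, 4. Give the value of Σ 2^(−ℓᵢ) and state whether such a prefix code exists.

With common denominator 2^5 = 32: Σ 2^(−ℓᵢ) = 4/32 + 16/32 + 2/32 + 1/32 + 1/32 + 8/32 + 2/32 + 4/32 + 2/32 = 40/32 = 1.25.
Kraft's inequality requires Σ ≤ 1; here Σ = 1.25 > 1, so no such prefix code exists.

1.25; no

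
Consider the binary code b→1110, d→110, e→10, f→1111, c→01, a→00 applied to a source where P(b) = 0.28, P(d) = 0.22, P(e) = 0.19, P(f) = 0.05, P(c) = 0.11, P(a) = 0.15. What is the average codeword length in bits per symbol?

2.88 bits/symbol

L̄ = Σ pᵢ·ℓᵢ = 0.28·4 + 0.22·3 + 0.19·2 + 0.05·4 + 0.11·2 + 0.15·2 = 2.88 bits/symbol.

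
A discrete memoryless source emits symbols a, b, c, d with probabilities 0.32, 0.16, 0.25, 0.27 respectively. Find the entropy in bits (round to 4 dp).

H = −Σ pᵢ log₂ pᵢ.
−0.32·log₂(0.32) = 0.5260
−0.16·log₂(0.16) = 0.4230
−0.25·log₂(0.25) = 0.5000
−0.27·log₂(0.27) = 0.5100
Sum ≈ 1.9591 → 1.9591 bits.

1.9591 bits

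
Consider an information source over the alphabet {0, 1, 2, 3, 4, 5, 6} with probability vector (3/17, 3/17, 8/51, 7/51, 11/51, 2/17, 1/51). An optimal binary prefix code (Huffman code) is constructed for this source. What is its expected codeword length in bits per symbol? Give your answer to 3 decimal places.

2.745 bits/symbol

Repeatedly combine the two least-probable nodes; the expected code length is the sum of the merged weights.
merge 1/51 + 2/17 → 7/51
merge 7/51 + 7/51 → 14/51
merge 8/51 + 3/17 → 1/3
merge 3/17 + 11/51 → 20/51
merge 14/51 + 1/3 → 31/51
merge 20/51 + 31/51 → 1
L = 7/51 + 14/51 + 1/3 + 20/51 + 31/51 + 1 = 140/51 ≈ 2.745 bits/symbol.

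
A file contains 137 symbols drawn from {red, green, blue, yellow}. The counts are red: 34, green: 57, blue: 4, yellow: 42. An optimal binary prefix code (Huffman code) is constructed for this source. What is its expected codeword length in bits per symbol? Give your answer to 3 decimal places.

1.861 bits/symbol

Probabilities are the counts divided by 137.
Repeatedly combine the two least-probable nodes; the expected code length is the sum of the merged weights.
merge 4/137 + 34/137 → 38/137
merge 38/137 + 42/137 → 80/137
merge 57/137 + 80/137 → 1
L = 38/137 + 80/137 + 1 = 255/137 ≈ 1.861 bits/symbol.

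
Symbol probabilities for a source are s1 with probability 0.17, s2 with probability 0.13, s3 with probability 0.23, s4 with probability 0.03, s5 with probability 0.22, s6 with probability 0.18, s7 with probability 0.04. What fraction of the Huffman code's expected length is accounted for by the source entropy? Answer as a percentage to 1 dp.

98.0%

Entropy H = −Σ p log₂ p ≈ 2.5683 bits.
Huffman merges: 3/100+1/25→7/100; 7/100+13/100→1/5; 17/100+9/50→7/20; 1/5+11/50→21/50; 23/100+7/20→29/50; 21/50+29/50→1. L = 131/50 ≈ 2.6200.
Efficiency = H/L = 2.5683/2.6200 = 98.0%.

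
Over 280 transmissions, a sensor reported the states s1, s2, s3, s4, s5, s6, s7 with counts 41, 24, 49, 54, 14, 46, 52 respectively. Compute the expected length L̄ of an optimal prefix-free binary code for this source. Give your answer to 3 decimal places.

Probabilities are the counts divided by 280.
Repeatedly combine the two least-probable nodes; the expected code length is the sum of the merged weights.
merge 1/20 + 3/35 → 19/140
merge 19/140 + 41/280 → 79/280
merge 23/140 + 7/40 → 19/56
merge 13/70 + 27/140 → 53/140
merge 79/280 + 19/56 → 87/140
merge 53/140 + 87/140 → 1
L = 19/140 + 79/280 + 19/56 + 53/140 + 87/140 + 1 = 193/70 ≈ 2.757 bits/symbol.

2.757 bits/symbol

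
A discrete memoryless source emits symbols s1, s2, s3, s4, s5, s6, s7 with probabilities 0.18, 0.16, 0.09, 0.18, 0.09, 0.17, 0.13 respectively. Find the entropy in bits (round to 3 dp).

H = −Σ pᵢ log₂ pᵢ.
−0.18·log₂(0.18) = 0.4453
−0.16·log₂(0.16) = 0.4230
−0.09·log₂(0.09) = 0.3127
−0.18·log₂(0.18) = 0.4453
−0.09·log₂(0.09) = 0.3127
−0.17·log₂(0.17) = 0.4346
−0.13·log₂(0.13) = 0.3826
Sum ≈ 2.7562 → 2.756 bits.

2.756 bits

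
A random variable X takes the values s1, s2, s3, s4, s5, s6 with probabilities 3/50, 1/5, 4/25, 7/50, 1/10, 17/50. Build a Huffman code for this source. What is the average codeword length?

2.46 bits/symbol

Repeatedly combine the two least-probable nodes; the expected code length is the sum of the merged weights.
merge 3/50 + 1/10 → 4/25
merge 7/50 + 4/25 → 3/10
merge 4/25 + 1/5 → 9/25
merge 3/10 + 17/50 → 16/25
merge 9/25 + 16/25 → 1
L = 4/25 + 3/10 + 9/25 + 16/25 + 1 = 123/50 = 2.46 bits/symbol.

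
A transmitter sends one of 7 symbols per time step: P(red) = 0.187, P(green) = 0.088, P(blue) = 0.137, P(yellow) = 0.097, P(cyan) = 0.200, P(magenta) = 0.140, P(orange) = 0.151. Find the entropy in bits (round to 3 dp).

2.754 bits

H = −Σ pᵢ log₂ pᵢ.
−0.187·log₂(0.187) = 0.4523
−0.088·log₂(0.088) = 0.3086
−0.137·log₂(0.137) = 0.3929
−0.097·log₂(0.097) = 0.3265
−0.200·log₂(0.200) = 0.4644
−0.140·log₂(0.140) = 0.3971
−0.151·log₂(0.151) = 0.4118
Sum ≈ 2.7536 → 2.754 bits.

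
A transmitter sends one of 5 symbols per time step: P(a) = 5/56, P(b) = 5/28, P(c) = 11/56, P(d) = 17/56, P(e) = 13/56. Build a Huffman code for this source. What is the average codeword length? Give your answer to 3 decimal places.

Repeatedly combine the two least-probable nodes; the expected code length is the sum of the merged weights.
merge 5/56 + 5/28 → 15/56
merge 11/56 + 13/56 → 3/7
merge 15/56 + 17/56 → 4/7
merge 3/7 + 4/7 → 1
L = 15/56 + 3/7 + 4/7 + 1 = 127/56 ≈ 2.268 bits/symbol.

2.268 bits/symbol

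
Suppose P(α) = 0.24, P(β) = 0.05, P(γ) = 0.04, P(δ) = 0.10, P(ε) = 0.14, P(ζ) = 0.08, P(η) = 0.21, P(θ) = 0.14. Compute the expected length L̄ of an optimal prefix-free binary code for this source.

Repeatedly combine the two least-probable nodes; the expected code length is the sum of the merged weights.
merge 1/25 + 1/20 → 9/100
merge 2/25 + 9/100 → 17/100
merge 1/10 + 7/50 → 6/25
merge 7/50 + 17/100 → 31/100
merge 21/100 + 6/25 → 9/20
merge 6/25 + 31/100 → 11/20
merge 9/20 + 11/20 → 1
L = 9/100 + 17/100 + 6/25 + 31/100 + 9/20 + 11/20 + 1 = 281/100 = 2.81 bits/symbol.

2.81 bits/symbol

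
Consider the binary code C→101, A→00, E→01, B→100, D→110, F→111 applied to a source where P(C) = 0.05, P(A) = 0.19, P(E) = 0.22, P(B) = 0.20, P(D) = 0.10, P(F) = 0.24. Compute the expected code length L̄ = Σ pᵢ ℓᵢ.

2.59 bits/symbol

L̄ = Σ pᵢ·ℓᵢ = 0.05·3 + 0.19·2 + 0.22·2 + 0.20·3 + 0.10·3 + 0.24·3 = 2.59 bits/symbol.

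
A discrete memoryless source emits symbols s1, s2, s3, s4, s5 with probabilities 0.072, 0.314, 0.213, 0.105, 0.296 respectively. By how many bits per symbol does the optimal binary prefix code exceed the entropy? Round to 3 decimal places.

0.042 bits

Entropy H = −Σ p log₂ p ≈ 2.1346 bits.
Huffman merges: 9/125+21/200→177/1000; 177/1000+213/1000→39/100; 37/125+157/500→61/100; 39/100+61/100→1. L = 2177/1000 ≈ 2.1770.
L − H = 2.1770 − 2.1346 = 0.042 bits.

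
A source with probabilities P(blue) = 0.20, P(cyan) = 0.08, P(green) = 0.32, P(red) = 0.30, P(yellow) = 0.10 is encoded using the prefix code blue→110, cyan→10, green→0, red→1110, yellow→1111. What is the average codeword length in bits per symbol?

2.68 bits/symbol

L̄ = Σ pᵢ·ℓᵢ = 0.20·3 + 0.08·2 + 0.32·1 + 0.30·4 + 0.10·4 = 2.68 bits/symbol.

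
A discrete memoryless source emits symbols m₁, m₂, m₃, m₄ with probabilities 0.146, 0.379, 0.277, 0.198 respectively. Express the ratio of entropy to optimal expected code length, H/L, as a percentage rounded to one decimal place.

Entropy H = −Σ p log₂ p ≈ 1.9114 bits.
Huffman merges: 73/500+99/500→43/125; 277/1000+43/125→621/1000; 379/1000+621/1000→1. L = 393/200 ≈ 1.9650.
Efficiency = H/L = 1.9114/1.9650 = 97.3%.

97.3%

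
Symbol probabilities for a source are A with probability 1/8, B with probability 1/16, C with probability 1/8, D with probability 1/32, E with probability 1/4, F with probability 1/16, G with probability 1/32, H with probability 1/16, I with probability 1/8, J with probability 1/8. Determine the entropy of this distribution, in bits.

Each probability is a power of 1/2, so log₂(1/p) is an integer.
H = Σ p·log₂(1/p) = 1/8·3 + 1/16·4 + 1/8·3 + 1/32·5 + 1/4·2 + 1/16·4 + 1/32·5 + 1/16·4 + 1/8·3 + 1/8·3 = 3.0625 bits.

3.0625 bits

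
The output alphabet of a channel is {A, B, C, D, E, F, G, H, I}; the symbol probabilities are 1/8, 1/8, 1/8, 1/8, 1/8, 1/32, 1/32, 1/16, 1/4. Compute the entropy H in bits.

Each probability is a power of 1/2, so log₂(1/p) is an integer.
H = Σ p·log₂(1/p) = 1/8·3 + 1/8·3 + 1/8·3 + 1/8·3 + 1/8·3 + 1/32·5 + 1/32·5 + 1/16·4 + 1/4·2 = 2.9375 bits.

2.9375 bits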